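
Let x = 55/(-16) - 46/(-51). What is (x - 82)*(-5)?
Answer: 344905/816 ≈ 422.68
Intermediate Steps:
x = -2069/816 (x = 55*(-1/16) - 46*(-1/51) = -55/16 + 46/51 = -2069/816 ≈ -2.5355)
(x - 82)*(-5) = (-2069/816 - 82)*(-5) = -68981/816*(-5) = 344905/816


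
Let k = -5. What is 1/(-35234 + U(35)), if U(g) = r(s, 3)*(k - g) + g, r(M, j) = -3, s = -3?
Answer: -1/35079 ≈ -2.8507e-5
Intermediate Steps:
U(g) = 15 + 4*g (U(g) = -3*(-5 - g) + g = (15 + 3*g) + g = 15 + 4*g)
1/(-35234 + U(35)) = 1/(-35234 + (15 + 4*35)) = 1/(-35234 + (15 + 140)) = 1/(-35234 + 155) = 1/(-35079) = -1/35079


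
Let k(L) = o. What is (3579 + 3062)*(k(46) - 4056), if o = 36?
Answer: -26696820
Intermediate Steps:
k(L) = 36
(3579 + 3062)*(k(46) - 4056) = (3579 + 3062)*(36 - 4056) = 6641*(-4020) = -26696820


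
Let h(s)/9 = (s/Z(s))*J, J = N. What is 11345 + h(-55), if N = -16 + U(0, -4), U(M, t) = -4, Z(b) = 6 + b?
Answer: 546005/49 ≈ 11143.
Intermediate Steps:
N = -20 (N = -16 - 4 = -20)
J = -20
h(s) = -180*s/(6 + s) (h(s) = 9*((s/(6 + s))*(-20)) = 9*(-20*s/(6 + s)) = -180*s/(6 + s))
11345 + h(-55) = 11345 - 180*(-55)/(6 - 55) = 11345 - 180*(-55)/(-49) = 11345 - 180*(-55)*(-1/49) = 11345 - 9900/49 = 546005/49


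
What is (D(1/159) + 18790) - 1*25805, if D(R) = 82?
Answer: -6933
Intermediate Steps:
(D(1/159) + 18790) - 1*25805 = (82 + 18790) - 1*25805 = 18872 - 25805 = -6933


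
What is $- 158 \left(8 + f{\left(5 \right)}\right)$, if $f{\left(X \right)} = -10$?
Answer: $316$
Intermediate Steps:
$- 158 \left(8 + f{\left(5 \right)}\right) = - 158 \left(8 - 10\right) = \left(-158\right) \left(-2\right) = 316$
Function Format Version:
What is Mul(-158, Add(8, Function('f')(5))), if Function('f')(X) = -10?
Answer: 316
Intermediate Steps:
Mul(-158, Add(8, Function('f')(5))) = Mul(-158, Add(8, -10)) = Mul(-158, -2) = 316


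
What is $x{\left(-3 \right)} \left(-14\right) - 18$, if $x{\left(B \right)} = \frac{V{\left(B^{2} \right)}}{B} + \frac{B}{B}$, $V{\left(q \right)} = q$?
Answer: $10$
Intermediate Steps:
$x{\left(B \right)} = 1 + B$ ($x{\left(B \right)} = \frac{B^{2}}{B} + \frac{B}{B} = B + 1 = 1 + B$)
$x{\left(-3 \right)} \left(-14\right) - 18 = \left(1 - 3\right) \left(-14\right) - 18 = \left(-2\right) \left(-14\right) - 18 = 28 - 18 = 10$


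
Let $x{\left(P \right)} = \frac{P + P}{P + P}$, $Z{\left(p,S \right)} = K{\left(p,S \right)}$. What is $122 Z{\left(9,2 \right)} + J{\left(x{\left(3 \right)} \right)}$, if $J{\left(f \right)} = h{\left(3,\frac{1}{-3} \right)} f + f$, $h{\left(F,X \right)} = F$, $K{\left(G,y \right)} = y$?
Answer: $248$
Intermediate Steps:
$Z{\left(p,S \right)} = S$
$x{\left(P \right)} = 1$ ($x{\left(P \right)} = \frac{2 P}{2 P} = 2 P \frac{1}{2 P} = 1$)
$J{\left(f \right)} = 4 f$ ($J{\left(f \right)} = 3 f + f = 4 f$)
$122 Z{\left(9,2 \right)} + J{\left(x{\left(3 \right)} \right)} = 122 \cdot 2 + 4 \cdot 1 = 244 + 4 = 248$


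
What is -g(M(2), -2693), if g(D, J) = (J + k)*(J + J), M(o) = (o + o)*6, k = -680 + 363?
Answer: -16211860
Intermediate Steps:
k = -317
M(o) = 12*o (M(o) = (2*o)*6 = 12*o)
g(D, J) = 2*J*(-317 + J) (g(D, J) = (J - 317)*(J + J) = (-317 + J)*(2*J) = 2*J*(-317 + J))
-g(M(2), -2693) = -2*(-2693)*(-317 - 2693) = -2*(-2693)*(-3010) = -1*16211860 = -16211860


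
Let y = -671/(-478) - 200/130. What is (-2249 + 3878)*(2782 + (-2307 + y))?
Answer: 4806874377/6214 ≈ 7.7356e+5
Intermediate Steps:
y = -837/6214 (y = -671*(-1/478) - 200*1/130 = 671/478 - 20/13 = -837/6214 ≈ -0.13470)
(-2249 + 3878)*(2782 + (-2307 + y)) = (-2249 + 3878)*(2782 + (-2307 - 837/6214)) = 1629*(2782 - 14336535/6214) = 1629*(2950813/6214) = 4806874377/6214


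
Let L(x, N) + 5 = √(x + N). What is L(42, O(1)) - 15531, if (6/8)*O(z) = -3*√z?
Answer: -15536 + √38 ≈ -15530.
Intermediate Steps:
O(z) = -4*√z (O(z) = 4*(-3*√z)/3 = -4*√z)
L(x, N) = -5 + √(N + x) (L(x, N) = -5 + √(x + N) = -5 + √(N + x))
L(42, O(1)) - 15531 = (-5 + √(-4*√1 + 42)) - 15531 = (-5 + √(-4*1 + 42)) - 15531 = (-5 + √(-4 + 42)) - 15531 = (-5 + √38) - 15531 = -15536 + √38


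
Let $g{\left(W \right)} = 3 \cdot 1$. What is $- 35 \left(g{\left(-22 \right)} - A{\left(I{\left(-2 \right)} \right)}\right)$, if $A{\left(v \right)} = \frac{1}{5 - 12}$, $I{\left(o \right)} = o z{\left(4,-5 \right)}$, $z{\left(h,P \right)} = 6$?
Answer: $-110$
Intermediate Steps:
$g{\left(W \right)} = 3$
$I{\left(o \right)} = 6 o$ ($I{\left(o \right)} = o 6 = 6 o$)
$A{\left(v \right)} = - \frac{1}{7}$ ($A{\left(v \right)} = \frac{1}{-7} = - \frac{1}{7}$)
$- 35 \left(g{\left(-22 \right)} - A{\left(I{\left(-2 \right)} \right)}\right) = - 35 \left(3 - - \frac{1}{7}\right) = - 35 \left(3 + \frac{1}{7}\right) = \left(-35\right) \frac{22}{7} = -110$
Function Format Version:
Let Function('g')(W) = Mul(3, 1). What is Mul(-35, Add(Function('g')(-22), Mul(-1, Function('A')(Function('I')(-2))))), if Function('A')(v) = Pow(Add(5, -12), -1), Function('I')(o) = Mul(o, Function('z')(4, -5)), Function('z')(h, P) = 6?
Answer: -110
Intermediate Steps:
Function('g')(W) = 3
Function('I')(o) = Mul(6, o) (Function('I')(o) = Mul(o, 6) = Mul(6, o))
Function('A')(v) = Rational(-1, 7) (Function('A')(v) = Pow(-7, -1) = Rational(-1, 7))
Mul(-35, Add(Function('g')(-22), Mul(-1, Function('A')(Function('I')(-2))))) = Mul(-35, Add(3, Mul(-1, Rational(-1, 7)))) = Mul(-35, Add(3, Rational(1, 7))) = Mul(-35, Rational(22, 7)) = -110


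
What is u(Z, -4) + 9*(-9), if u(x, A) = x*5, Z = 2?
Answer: -71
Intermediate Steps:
u(x, A) = 5*x
u(Z, -4) + 9*(-9) = 5*2 + 9*(-9) = 10 - 81 = -71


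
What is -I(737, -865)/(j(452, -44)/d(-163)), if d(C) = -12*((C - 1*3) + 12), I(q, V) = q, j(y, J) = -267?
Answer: 453992/89 ≈ 5101.0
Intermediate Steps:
d(C) = -108 - 12*C (d(C) = -12*((C - 3) + 12) = -12*((-3 + C) + 12) = -12*(9 + C) = -108 - 12*C)
-I(737, -865)/(j(452, -44)/d(-163)) = -737/((-267/(-108 - 12*(-163)))) = -737/((-267/(-108 + 1956))) = -737/((-267/1848)) = -737/((-267*1/1848)) = -737/(-89/616) = -737*(-616)/89 = -1*(-453992/89) = 453992/89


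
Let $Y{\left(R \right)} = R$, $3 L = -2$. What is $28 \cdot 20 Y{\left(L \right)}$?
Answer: $- \frac{1120}{3} \approx -373.33$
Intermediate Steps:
$L = - \frac{2}{3}$ ($L = \frac{1}{3} \left(-2\right) = - \frac{2}{3} \approx -0.66667$)
$28 \cdot 20 Y{\left(L \right)} = 28 \cdot 20 \left(- \frac{2}{3}\right) = 560 \left(- \frac{2}{3}\right) = - \frac{1120}{3}$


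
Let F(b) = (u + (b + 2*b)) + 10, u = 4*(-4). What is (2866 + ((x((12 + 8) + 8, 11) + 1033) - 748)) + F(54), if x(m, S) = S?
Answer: 3318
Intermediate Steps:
u = -16
F(b) = -6 + 3*b (F(b) = (-16 + (b + 2*b)) + 10 = (-16 + 3*b) + 10 = -6 + 3*b)
(2866 + ((x((12 + 8) + 8, 11) + 1033) - 748)) + F(54) = (2866 + ((11 + 1033) - 748)) + (-6 + 3*54) = (2866 + (1044 - 748)) + (-6 + 162) = (2866 + 296) + 156 = 3162 + 156 = 3318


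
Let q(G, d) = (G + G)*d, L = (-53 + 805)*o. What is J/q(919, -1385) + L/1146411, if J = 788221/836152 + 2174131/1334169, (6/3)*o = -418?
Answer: -49592519979208683549799/361733885963186995283760 ≈ -0.13710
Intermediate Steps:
o = -209 (o = (1/2)*(-418) = -209)
L = -157168 (L = (-53 + 805)*(-209) = 752*(-209) = -157168)
q(G, d) = 2*G*d (q(G, d) = (2*G)*d = 2*G*d)
J = 2869524007261/1115568077688 (J = 788221*(1/836152) + 2174131*(1/1334169) = 788221/836152 + 2174131/1334169 = 2869524007261/1115568077688 ≈ 2.5723)
J/q(919, -1385) + L/1146411 = 2869524007261/(1115568077688*((2*919*(-1385)))) - 157168/1146411 = (2869524007261/1115568077688)/(-2545630) - 157168*1/1146411 = (2869524007261/1115568077688)*(-1/2545630) - 157168/1146411 = -2869524007261/2839823565604903440 - 157168/1146411 = -49592519979208683549799/361733885963186995283760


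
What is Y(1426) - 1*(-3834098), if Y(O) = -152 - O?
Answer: 3832520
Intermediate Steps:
Y(1426) - 1*(-3834098) = (-152 - 1*1426) - 1*(-3834098) = (-152 - 1426) + 3834098 = -1578 + 3834098 = 3832520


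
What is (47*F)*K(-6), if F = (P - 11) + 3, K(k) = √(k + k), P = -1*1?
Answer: -846*I*√3 ≈ -1465.3*I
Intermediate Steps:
P = -1
K(k) = √2*√k (K(k) = √(2*k) = √2*√k)
F = -9 (F = (-1 - 11) + 3 = -12 + 3 = -9)
(47*F)*K(-6) = (47*(-9))*(√2*√(-6)) = -423*√2*I*√6 = -846*I*√3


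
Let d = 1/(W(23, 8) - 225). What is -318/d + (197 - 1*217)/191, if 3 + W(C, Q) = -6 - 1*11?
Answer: 14880790/191 ≈ 77910.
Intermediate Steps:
W(C, Q) = -20 (W(C, Q) = -3 + (-6 - 1*11) = -3 + (-6 - 11) = -3 - 17 = -20)
d = -1/245 (d = 1/(-20 - 225) = 1/(-245) = -1/245 ≈ -0.0040816)
-318/d + (197 - 1*217)/191 = -318/(-1/245) + (197 - 1*217)/191 = -318*(-245) + (197 - 217)*(1/191) = 77910 - 20*1/191 = 77910 - 20/191 = 14880790/191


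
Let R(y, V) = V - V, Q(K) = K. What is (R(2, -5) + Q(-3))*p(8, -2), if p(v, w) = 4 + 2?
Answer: -18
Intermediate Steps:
R(y, V) = 0
p(v, w) = 6
(R(2, -5) + Q(-3))*p(8, -2) = (0 - 3)*6 = -3*6 = -18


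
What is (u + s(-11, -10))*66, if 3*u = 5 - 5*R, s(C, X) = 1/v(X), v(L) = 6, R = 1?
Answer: 11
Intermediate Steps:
s(C, X) = ⅙ (s(C, X) = 1/6 = ⅙)
u = 0 (u = (5 - 5*1)/3 = (5 - 5)/3 = (⅓)*0 = 0)
(u + s(-11, -10))*66 = (0 + ⅙)*66 = (⅙)*66 = 11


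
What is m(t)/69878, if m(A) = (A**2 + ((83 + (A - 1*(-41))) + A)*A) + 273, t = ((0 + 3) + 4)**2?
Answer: 6776/34939 ≈ 0.19394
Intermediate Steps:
t = 49 (t = (3 + 4)**2 = 7**2 = 49)
m(A) = 273 + A**2 + A*(124 + 2*A) (m(A) = (A**2 + ((83 + (A + 41)) + A)*A) + 273 = (A**2 + ((83 + (41 + A)) + A)*A) + 273 = (A**2 + ((124 + A) + A)*A) + 273 = (A**2 + (124 + 2*A)*A) + 273 = (A**2 + A*(124 + 2*A)) + 273 = 273 + A**2 + A*(124 + 2*A))
m(t)/69878 = (273 + 3*49**2 + 124*49)/69878 = (273 + 3*2401 + 6076)*(1/69878) = (273 + 7203 + 6076)*(1/69878) = 13552*(1/69878) = 6776/34939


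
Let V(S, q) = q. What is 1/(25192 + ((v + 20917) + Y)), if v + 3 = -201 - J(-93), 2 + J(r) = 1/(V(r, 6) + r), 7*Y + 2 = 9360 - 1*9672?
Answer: 609/27930052 ≈ 2.1804e-5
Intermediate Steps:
Y = -314/7 (Y = -2/7 + (9360 - 1*9672)/7 = -2/7 + (9360 - 9672)/7 = -2/7 + (⅐)*(-312) = -2/7 - 312/7 = -314/7 ≈ -44.857)
J(r) = -2 + 1/(6 + r)
v = -17573/87 (v = -3 + (-201 - (-11 - 2*(-93))/(6 - 93)) = -3 + (-201 - (-11 + 186)/(-87)) = -3 + (-201 - (-1)*175/87) = -3 + (-201 - 1*(-175/87)) = -3 + (-201 + 175/87) = -3 - 17312/87 = -17573/87 ≈ -201.99)
1/(25192 + ((v + 20917) + Y)) = 1/(25192 + ((-17573/87 + 20917) - 314/7)) = 1/(25192 + (1802206/87 - 314/7)) = 1/(25192 + 12588124/609) = 1/(27930052/609) = 609/27930052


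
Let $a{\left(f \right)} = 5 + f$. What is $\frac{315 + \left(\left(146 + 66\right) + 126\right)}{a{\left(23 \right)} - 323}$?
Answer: $- \frac{653}{295} \approx -2.2136$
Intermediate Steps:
$\frac{315 + \left(\left(146 + 66\right) + 126\right)}{a{\left(23 \right)} - 323} = \frac{315 + \left(\left(146 + 66\right) + 126\right)}{\left(5 + 23\right) - 323} = \frac{315 + \left(212 + 126\right)}{28 - 323} = \frac{315 + 338}{-295} = 653 \left(- \frac{1}{295}\right) = - \frac{653}{295}$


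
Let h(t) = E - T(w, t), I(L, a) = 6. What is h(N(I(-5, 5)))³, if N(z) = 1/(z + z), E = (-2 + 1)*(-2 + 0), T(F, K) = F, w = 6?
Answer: -64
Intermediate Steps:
E = 2 (E = -1*(-2) = 2)
N(z) = 1/(2*z)
h(t) = -4 (h(t) = 2 - 1*6 = 2 - 6 = -4)
h(N(I(-5, 5)))³ = (-4)³ = -64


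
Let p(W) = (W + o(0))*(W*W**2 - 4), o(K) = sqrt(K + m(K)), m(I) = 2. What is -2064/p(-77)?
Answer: -52976/901964933 - 688*sqrt(2)/901964933 ≈ -5.9813e-5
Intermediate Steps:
o(K) = sqrt(2 + K) (o(K) = sqrt(K + 2) = sqrt(2 + K))
p(W) = (-4 + W**3)*(W + sqrt(2)) (p(W) = (W + sqrt(2 + 0))*(W*W**2 - 4) = (W + sqrt(2))*(W**3 - 4) = (W + sqrt(2))*(-4 + W**3) = (-4 + W**3)*(W + sqrt(2)))
-2064/p(-77) = -2064/((-77)**4 - 4*(-77) - 4*sqrt(2) + sqrt(2)*(-77)**3) = -2064/(35153041 + 308 - 4*sqrt(2) + sqrt(2)*(-456533)) = -2064/(35153041 + 308 - 4*sqrt(2) - 456533*sqrt(2)) = -2064/(35153349 - 456537*sqrt(2))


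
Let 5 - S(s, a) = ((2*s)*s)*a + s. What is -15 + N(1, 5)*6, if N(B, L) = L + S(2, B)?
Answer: -15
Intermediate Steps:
S(s, a) = 5 - s - 2*a*s² (S(s, a) = 5 - (((2*s)*s)*a + s) = 5 - ((2*s²)*a + s) = 5 - (2*a*s² + s) = 5 - (s + 2*a*s²) = 5 + (-s - 2*a*s²) = 5 - s - 2*a*s²)
N(B, L) = 3 + L - 8*B (N(B, L) = L + (5 - 1*2 - 2*B*2²) = L + (5 - 2 - 2*B*4) = L + (5 - 2 - 8*B) = L + (3 - 8*B) = 3 + L - 8*B)
-15 + N(1, 5)*6 = -15 + (3 + 5 - 8*1)*6 = -15 + (3 + 5 - 8)*6 = -15 + 0*6 = -15 + 0 = -15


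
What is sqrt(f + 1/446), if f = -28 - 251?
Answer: I*sqrt(55497118)/446 ≈ 16.703*I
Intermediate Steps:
f = -279
sqrt(f + 1/446) = sqrt(-279 + 1/446) = sqrt(-124433/446) = I*sqrt(55497118)/446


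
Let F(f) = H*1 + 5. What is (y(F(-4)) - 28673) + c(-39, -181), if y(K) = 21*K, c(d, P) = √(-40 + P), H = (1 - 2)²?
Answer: -28547 + I*√221 ≈ -28547.0 + 14.866*I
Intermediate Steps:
H = 1 (H = (-1)² = 1)
F(f) = 6 (F(f) = 1*1 + 5 = 1 + 5 = 6)
(y(F(-4)) - 28673) + c(-39, -181) = (21*6 - 28673) + √(-40 - 181) = (126 - 28673) + √(-221) = -28547 + I*√221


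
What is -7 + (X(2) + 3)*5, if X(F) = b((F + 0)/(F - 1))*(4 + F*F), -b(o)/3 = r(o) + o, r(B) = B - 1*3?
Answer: -112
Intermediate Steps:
r(B) = -3 + B (r(B) = B - 3 = -3 + B)
b(o) = 9 - 6*o (b(o) = -3*((-3 + o) + o) = -3*(-3 + 2*o) = 9 - 6*o)
X(F) = (4 + F²)*(9 - 6*F/(-1 + F)) (X(F) = (9 - 6*(F + 0)/(F - 1))*(4 + F*F) = (9 - 6*F/(-1 + F))*(4 + F²) = (4 + F²)*(9 - 6*F/(-1 + F)))
-7 + (X(2) + 3)*5 = -7 + (3*(-3 + 2)*(4 + 2²)/(-1 + 2) + 3)*5 = -7 + (3*(-1)*(4 + 4)/1 + 3)*5 = -7 + (3*1*(-1)*8 + 3)*5 = -7 + (-24 + 3)*5 = -7 - 21*5 = -7 - 105 = -112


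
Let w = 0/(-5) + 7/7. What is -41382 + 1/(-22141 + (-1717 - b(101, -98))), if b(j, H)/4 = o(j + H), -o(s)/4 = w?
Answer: -986629645/23842 ≈ -41382.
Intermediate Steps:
w = 1 (w = 0*(-⅕) + 7*(⅐) = 0 + 1 = 1)
o(s) = -4 (o(s) = -4*1 = -4)
b(j, H) = -16 (b(j, H) = 4*(-4) = -16)
-41382 + 1/(-22141 + (-1717 - b(101, -98))) = -41382 + 1/(-22141 + (-1717 - 1*(-16))) = -41382 + 1/(-22141 + (-1717 + 16)) = -41382 + 1/(-22141 - 1701) = -41382 + 1/(-23842) = -41382 - 1/23842 = -986629645/23842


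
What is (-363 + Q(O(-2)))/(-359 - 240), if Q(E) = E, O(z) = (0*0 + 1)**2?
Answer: 362/599 ≈ 0.60434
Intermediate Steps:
O(z) = 1 (O(z) = (0 + 1)**2 = 1**2 = 1)
(-363 + Q(O(-2)))/(-359 - 240) = (-363 + 1)/(-359 - 240) = -362/(-599) = -362*(-1/599) = 362/599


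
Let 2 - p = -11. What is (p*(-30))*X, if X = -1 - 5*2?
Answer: 4290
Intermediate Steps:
p = 13 (p = 2 - 1*(-11) = 2 + 11 = 13)
X = -11 (X = -1 - 10 = -11)
(p*(-30))*X = (13*(-30))*(-11) = -390*(-11) = 4290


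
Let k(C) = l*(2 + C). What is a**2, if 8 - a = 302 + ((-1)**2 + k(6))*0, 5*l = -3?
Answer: 86436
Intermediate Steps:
l = -3/5 (l = (1/5)*(-3) = -3/5 ≈ -0.60000)
k(C) = -6/5 - 3*C/5 (k(C) = -3*(2 + C)/5 = -6/5 - 3*C/5)
a = -294 (a = 8 - (302 + ((-1)**2 + (-6/5 - 3/5*6))*0) = 8 - (302 + (1 + (-6/5 - 18/5))*0) = 8 - (302 + (1 - 24/5)*0) = 8 - (302 - 19/5*0) = 8 - (302 + 0) = 8 - 1*302 = 8 - 302 = -294)
a**2 = (-294)**2 = 86436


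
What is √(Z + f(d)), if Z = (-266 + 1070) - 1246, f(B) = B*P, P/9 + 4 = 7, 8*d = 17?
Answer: I*√6154/4 ≈ 19.612*I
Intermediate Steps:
d = 17/8 (d = (⅛)*17 = 17/8 ≈ 2.1250)
P = 27 (P = -36 + 9*7 = -36 + 63 = 27)
f(B) = 27*B (f(B) = B*27 = 27*B)
Z = -442 (Z = 804 - 1246 = -442)
√(Z + f(d)) = √(-442 + 27*(17/8)) = √(-442 + 459/8) = √(-3077/8) = I*√6154/4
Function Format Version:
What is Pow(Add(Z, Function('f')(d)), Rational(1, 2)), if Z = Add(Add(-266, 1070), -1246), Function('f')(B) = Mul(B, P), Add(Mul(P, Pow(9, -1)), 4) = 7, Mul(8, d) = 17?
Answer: Mul(Rational(1, 4), I, Pow(6154, Rational(1, 2))) ≈ Mul(19.612, I)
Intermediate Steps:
d = Rational(17, 8) (d = Mul(Rational(1, 8), 17) = Rational(17, 8) ≈ 2.1250)
P = 27 (P = Add(-36, Mul(9, 7)) = Add(-36, 63) = 27)
Function('f')(B) = Mul(27, B) (Function('f')(B) = Mul(B, 27) = Mul(27, B))
Z = -442 (Z = Add(804, -1246) = -442)
Pow(Add(Z, Function('f')(d)), Rational(1, 2)) = Pow(Add(-442, Mul(27, Rational(17, 8))), Rational(1, 2)) = Pow(Add(-442, Rational(459, 8)), Rational(1, 2)) = Pow(Rational(-3077, 8), Rational(1, 2)) = Mul(Rational(1, 4), I, Pow(6154, Rational(1, 2)))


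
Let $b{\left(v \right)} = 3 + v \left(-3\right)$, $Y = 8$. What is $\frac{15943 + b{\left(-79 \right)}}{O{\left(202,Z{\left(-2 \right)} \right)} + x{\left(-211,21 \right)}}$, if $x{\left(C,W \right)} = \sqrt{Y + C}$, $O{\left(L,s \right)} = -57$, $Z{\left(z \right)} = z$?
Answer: $- \frac{922431}{3452} - \frac{16183 i \sqrt{203}}{3452} \approx -267.22 - 66.794 i$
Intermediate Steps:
$b{\left(v \right)} = 3 - 3 v$
$x{\left(C,W \right)} = \sqrt{8 + C}$
$\frac{15943 + b{\left(-79 \right)}}{O{\left(202,Z{\left(-2 \right)} \right)} + x{\left(-211,21 \right)}} = \frac{15943 + \left(3 - -237\right)}{-57 + \sqrt{8 - 211}} = \frac{15943 + \left(3 + 237\right)}{-57 + \sqrt{-203}} = \frac{15943 + 240}{-57 + i \sqrt{203}} = \frac{16183}{-57 + i \sqrt{203}}$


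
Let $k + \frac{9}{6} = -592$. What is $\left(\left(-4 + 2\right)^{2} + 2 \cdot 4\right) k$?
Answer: $-7122$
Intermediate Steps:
$k = - \frac{1187}{2}$ ($k = - \frac{3}{2} - 592 = - \frac{1187}{2} \approx -593.5$)
$\left(\left(-4 + 2\right)^{2} + 2 \cdot 4\right) k = \left(\left(-4 + 2\right)^{2} + 2 \cdot 4\right) \left(- \frac{1187}{2}\right) = \left(\left(-2\right)^{2} + 8\right) \left(- \frac{1187}{2}\right) = \left(4 + 8\right) \left(- \frac{1187}{2}\right) = 12 \left(- \frac{1187}{2}\right) = -7122$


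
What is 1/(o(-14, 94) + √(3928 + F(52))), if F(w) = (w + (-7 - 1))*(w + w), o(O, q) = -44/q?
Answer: 517/9392426 + 2209*√2126/9392426 ≈ 0.010899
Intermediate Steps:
F(w) = 2*w*(-8 + w) (F(w) = (w - 8)*(2*w) = (-8 + w)*(2*w) = 2*w*(-8 + w))
1/(o(-14, 94) + √(3928 + F(52))) = 1/(-44/94 + √(3928 + 2*52*(-8 + 52))) = 1/(-44*1/94 + √(3928 + 2*52*44)) = 1/(-22/47 + √(3928 + 4576)) = 1/(-22/47 + √8504) = 1/(-22/47 + 2*√2126)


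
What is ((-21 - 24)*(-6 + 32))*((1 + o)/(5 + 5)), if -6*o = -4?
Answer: -195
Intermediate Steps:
o = ⅔ (o = -⅙*(-4) = ⅔ ≈ 0.66667)
((-21 - 24)*(-6 + 32))*((1 + o)/(5 + 5)) = ((-21 - 24)*(-6 + 32))*((1 + ⅔)/(5 + 5)) = (-45*26)*((5/3)/10) = -1950/10 = -1170*⅙ = -195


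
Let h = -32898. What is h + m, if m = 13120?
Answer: -19778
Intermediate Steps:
h + m = -32898 + 13120 = -19778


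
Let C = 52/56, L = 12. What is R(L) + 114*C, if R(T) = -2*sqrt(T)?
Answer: 741/7 - 4*sqrt(3) ≈ 98.929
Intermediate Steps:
C = 13/14 (C = 52*(1/56) = 13/14 ≈ 0.92857)
R(L) + 114*C = -4*sqrt(3) + 114*(13/14) = -4*sqrt(3) + 741/7 = 741/7 - 4*sqrt(3)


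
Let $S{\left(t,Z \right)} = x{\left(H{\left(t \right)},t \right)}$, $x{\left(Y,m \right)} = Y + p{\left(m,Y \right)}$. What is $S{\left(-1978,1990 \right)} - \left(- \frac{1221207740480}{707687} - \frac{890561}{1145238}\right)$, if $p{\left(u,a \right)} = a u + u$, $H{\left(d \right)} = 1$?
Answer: $\frac{1395368731504255417}{810470044506} \approx 1.7217 \cdot 10^{6}$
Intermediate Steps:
$p{\left(u,a \right)} = u + a u$
$x{\left(Y,m \right)} = Y + m \left(1 + Y\right)$
$S{\left(t,Z \right)} = 1 + 2 t$ ($S{\left(t,Z \right)} = 1 + t \left(1 + 1\right) = 1 + t 2 = 1 + 2 t$)
$S{\left(-1978,1990 \right)} - \left(- \frac{1221207740480}{707687} - \frac{890561}{1145238}\right) = \left(1 + 2 \left(-1978\right)\right) - \left(- \frac{1221207740480}{707687} - \frac{890561}{1145238}\right) = \left(1 - 3956\right) - \left(- \frac{890561}{1145238} + \frac{1045568}{\left(-1415374\right) \frac{1}{2335970}}\right) = -3955 - \left(- \frac{890561}{1145238} + \frac{1045568}{- \frac{707687}{1167985}}\right) = -3955 + \left(\frac{890561}{1145238} - - \frac{1221207740480}{707687}\right) = -3955 + \left(\frac{890561}{1145238} + \frac{1221207740480}{707687}\right) = -3955 + \frac{1398574140530276647}{810470044506} = \frac{1395368731504255417}{810470044506}$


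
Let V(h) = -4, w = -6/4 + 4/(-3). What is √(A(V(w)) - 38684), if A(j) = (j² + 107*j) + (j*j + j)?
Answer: 2*I*√9771 ≈ 197.7*I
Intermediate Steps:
w = -17/6 (w = -6*¼ + 4*(-⅓) = -3/2 - 4/3 = -17/6 ≈ -2.8333)
A(j) = 2*j² + 108*j (A(j) = (j² + 107*j) + (j² + j) = (j² + 107*j) + (j + j²) = 2*j² + 108*j)
√(A(V(w)) - 38684) = √(2*(-4)*(54 - 4) - 38684) = √(2*(-4)*50 - 38684) = √(-400 - 38684) = √(-39084) = 2*I*√9771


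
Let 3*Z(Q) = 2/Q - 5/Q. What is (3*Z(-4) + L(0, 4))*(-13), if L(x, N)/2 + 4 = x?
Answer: 377/4 ≈ 94.250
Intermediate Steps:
L(x, N) = -8 + 2*x
Z(Q) = -1/Q (Z(Q) = (2/Q - 5/Q)/3 = (-3/Q)/3 = -1/Q)
(3*Z(-4) + L(0, 4))*(-13) = (3*(-1/(-4)) + (-8 + 2*0))*(-13) = (3*(-1*(-¼)) + (-8 + 0))*(-13) = (3*(¼) - 8)*(-13) = (¾ - 8)*(-13) = -29/4*(-13) = 377/4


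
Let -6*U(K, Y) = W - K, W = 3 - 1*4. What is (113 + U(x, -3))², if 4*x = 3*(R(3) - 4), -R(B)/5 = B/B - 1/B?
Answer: 201601/16 ≈ 12600.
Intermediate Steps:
W = -1 (W = 3 - 4 = -1)
R(B) = -5 + 5/B (R(B) = -5*(B/B - 1/B) = -5*(1 - 1/B) = -5 + 5/B)
x = -11/2 (x = (3*((-5 + 5/3) - 4))/4 = (3*(-10/3 - 4))/4 = (3*(-22/3))/4 = (¼)*(-22) = -11/2 ≈ -5.5000)
U(K, Y) = ⅙ + K/6 (U(K, Y) = -(-1 - K)/6 = ⅙ + K/6)
(113 + U(x, -3))² = (113 + (⅙ + (⅙)*(-11/2)))² = (113 + (⅙ - 11/12))² = (113 - ¾)² = (449/4)² = 201601/16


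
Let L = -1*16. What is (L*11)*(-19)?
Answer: 3344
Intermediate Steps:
L = -16
(L*11)*(-19) = -16*11*(-19) = -176*(-19) = 3344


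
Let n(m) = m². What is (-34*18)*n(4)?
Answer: -9792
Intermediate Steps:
(-34*18)*n(4) = -34*18*4² = -612*16 = -9792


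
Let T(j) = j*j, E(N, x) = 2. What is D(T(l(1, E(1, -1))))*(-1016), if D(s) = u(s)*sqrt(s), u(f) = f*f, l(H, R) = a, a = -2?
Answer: -32512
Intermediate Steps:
l(H, R) = -2
u(f) = f**2
T(j) = j**2
D(s) = s**(5/2) (D(s) = s**2*sqrt(s) = s**(5/2))
D(T(l(1, E(1, -1))))*(-1016) = ((-2)**2)**(5/2)*(-1016) = 4**(5/2)*(-1016) = 32*(-1016) = -32512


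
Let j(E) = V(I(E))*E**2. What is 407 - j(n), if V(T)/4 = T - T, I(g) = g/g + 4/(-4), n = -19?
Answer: 407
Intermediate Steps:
I(g) = 0 (I(g) = 1 + 4*(-1/4) = 1 - 1 = 0)
V(T) = 0 (V(T) = 4*(T - T) = 4*0 = 0)
j(E) = 0 (j(E) = 0*E**2 = 0)
407 - j(n) = 407 - 1*0 = 407 + 0 = 407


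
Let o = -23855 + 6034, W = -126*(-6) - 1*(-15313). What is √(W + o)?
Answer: 2*I*√438 ≈ 41.857*I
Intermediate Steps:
W = 16069 (W = 756 + 15313 = 16069)
o = -17821
√(W + o) = √(16069 - 17821) = √(-1752) = 2*I*√438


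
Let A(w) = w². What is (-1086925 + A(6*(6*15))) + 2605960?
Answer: 1810635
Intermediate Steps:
(-1086925 + A(6*(6*15))) + 2605960 = (-1086925 + (6*(6*15))²) + 2605960 = (-1086925 + (6*90)²) + 2605960 = (-1086925 + 540²) + 2605960 = (-1086925 + 291600) + 2605960 = -795325 + 2605960 = 1810635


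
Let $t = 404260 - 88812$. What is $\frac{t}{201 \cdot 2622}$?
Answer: $\frac{157724}{263511} \approx 0.59855$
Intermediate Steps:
$t = 315448$
$\frac{t}{201 \cdot 2622} = \frac{315448}{201 \cdot 2622} = \frac{315448}{527022} = 315448 \cdot \frac{1}{527022} = \frac{157724}{263511}$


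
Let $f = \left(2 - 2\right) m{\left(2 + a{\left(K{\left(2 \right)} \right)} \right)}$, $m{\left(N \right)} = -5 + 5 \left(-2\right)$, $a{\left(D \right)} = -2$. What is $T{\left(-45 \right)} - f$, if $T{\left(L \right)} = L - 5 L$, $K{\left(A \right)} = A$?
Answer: $180$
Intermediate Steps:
$T{\left(L \right)} = - 4 L$
$m{\left(N \right)} = -15$ ($m{\left(N \right)} = -5 - 10 = -15$)
$f = 0$ ($f = \left(2 - 2\right) \left(-15\right) = 0 \left(-15\right) = 0$)
$T{\left(-45 \right)} - f = \left(-4\right) \left(-45\right) - 0 = 180 + 0 = 180$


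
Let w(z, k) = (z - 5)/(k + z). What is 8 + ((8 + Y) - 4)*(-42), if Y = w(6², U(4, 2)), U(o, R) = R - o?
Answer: -3371/17 ≈ -198.29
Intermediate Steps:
w(z, k) = (-5 + z)/(k + z)
Y = 31/34 (Y = (-5 + 6²)/((2 - 1*4) + 6²) = (-5 + 36)/((2 - 4) + 36) = 31/(-2 + 36) = 31/34 ≈ 0.91177)
8 + ((8 + Y) - 4)*(-42) = 8 + ((8 + 31/34) - 4)*(-42) = 8 + (303/34 - 4)*(-42) = 8 + (167/34)*(-42) = 8 - 3507/17 = -3371/17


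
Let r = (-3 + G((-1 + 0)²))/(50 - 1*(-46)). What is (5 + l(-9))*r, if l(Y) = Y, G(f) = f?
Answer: 1/12 ≈ 0.083333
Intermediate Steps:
r = -1/48 (r = (-3 + (-1 + 0)²)/(50 - 1*(-46)) = (-3 + (-1)²)/(50 + 46) = (-3 + 1)/96 = -2*1/96 = -1/48 ≈ -0.020833)
(5 + l(-9))*r = (5 - 9)*(-1/48) = -4*(-1/48) = 1/12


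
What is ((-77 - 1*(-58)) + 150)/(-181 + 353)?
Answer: 131/172 ≈ 0.76163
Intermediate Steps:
((-77 - 1*(-58)) + 150)/(-181 + 353) = ((-77 + 58) + 150)/172 = (-19 + 150)*(1/172) = 131*(1/172) = 131/172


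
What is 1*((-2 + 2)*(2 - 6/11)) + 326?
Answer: 326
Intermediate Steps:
1*((-2 + 2)*(2 - 6/11)) + 326 = 1*(0*(2 - 6*1/11)) + 326 = 1*(0*(2 - 6/11)) + 326 = 1*(0*(16/11)) + 326 = 1*0 + 326 = 0 + 326 = 326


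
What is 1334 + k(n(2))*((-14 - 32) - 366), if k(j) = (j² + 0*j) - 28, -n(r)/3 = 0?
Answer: 12870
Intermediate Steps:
n(r) = 0 (n(r) = -3*0 = 0)
k(j) = -28 + j² (k(j) = (j² + 0) - 28 = j² - 28 = -28 + j²)
1334 + k(n(2))*((-14 - 32) - 366) = 1334 + (-28 + 0²)*((-14 - 32) - 366) = 1334 + (-28 + 0)*(-46 - 366) = 1334 - 28*(-412) = 1334 + 11536 = 12870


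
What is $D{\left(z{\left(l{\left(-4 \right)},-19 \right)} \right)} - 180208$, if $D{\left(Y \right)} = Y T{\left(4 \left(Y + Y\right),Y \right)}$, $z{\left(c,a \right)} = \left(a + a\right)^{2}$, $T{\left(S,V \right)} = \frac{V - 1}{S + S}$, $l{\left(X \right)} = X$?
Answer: $- \frac{2881885}{16} \approx -1.8012 \cdot 10^{5}$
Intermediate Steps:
$T{\left(S,V \right)} = \frac{-1 + V}{2 S}$
$z{\left(c,a \right)} = 4 a^{2}$ ($z{\left(c,a \right)} = \left(2 a\right)^{2} = 4 a^{2}$)
$D{\left(Y \right)} = - \frac{1}{16} + \frac{Y}{16}$ ($D{\left(Y \right)} = Y \frac{-1 + Y}{2 \cdot 4 \left(Y + Y\right)} = Y \frac{-1 + Y}{2 \cdot 4 \cdot 2 Y} = Y \frac{-1 + Y}{2 \cdot 8 Y} = Y \frac{\frac{1}{8 Y} \left(-1 + Y\right)}{2} = Y \frac{-1 + Y}{16 Y} = - \frac{1}{16} + \frac{Y}{16}$)
$D{\left(z{\left(l{\left(-4 \right)},-19 \right)} \right)} - 180208 = \left(- \frac{1}{16} + \frac{4 \left(-19\right)^{2}}{16}\right) - 180208 = \left(- \frac{1}{16} + \frac{4 \cdot 361}{16}\right) - 180208 = \left(- \frac{1}{16} + \frac{1}{16} \cdot 1444\right) - 180208 = \left(- \frac{1}{16} + \frac{361}{4}\right) - 180208 = \frac{1443}{16} - 180208 = - \frac{2881885}{16}$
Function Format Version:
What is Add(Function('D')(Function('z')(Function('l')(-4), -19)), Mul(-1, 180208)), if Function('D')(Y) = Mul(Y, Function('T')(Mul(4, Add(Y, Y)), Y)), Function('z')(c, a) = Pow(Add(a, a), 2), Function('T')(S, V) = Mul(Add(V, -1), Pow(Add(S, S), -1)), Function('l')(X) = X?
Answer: Rational(-2881885, 16) ≈ -1.8012e+5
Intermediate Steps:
Function('T')(S, V) = Mul(Rational(1, 2), Pow(S, -1), Add(-1, V)) (Function('T')(S, V) = Mul(Add(-1, V), Pow(Mul(2, S), -1)) = Mul(Add(-1, V), Mul(Rational(1, 2), Pow(S, -1))) = Mul(Rational(1, 2), Pow(S, -1), Add(-1, V)))
Function('z')(c, a) = Mul(4, Pow(a, 2)) (Function('z')(c, a) = Pow(Mul(2, a), 2) = Mul(4, Pow(a, 2)))
Function('D')(Y) = Add(Rational(-1, 16), Mul(Rational(1, 16), Y)) (Function('D')(Y) = Mul(Y, Mul(Rational(1, 2), Pow(Mul(4, Add(Y, Y)), -1), Add(-1, Y))) = Mul(Y, Mul(Rational(1, 2), Pow(Mul(4, Mul(2, Y)), -1), Add(-1, Y))) = Mul(Y, Mul(Rational(1, 2), Pow(Mul(8, Y), -1), Add(-1, Y))) = Mul(Y, Mul(Rational(1, 2), Mul(Rational(1, 8), Pow(Y, -1)), Add(-1, Y))) = Mul(Y, Mul(Rational(1, 16), Pow(Y, -1), Add(-1, Y))) = Add(Rational(-1, 16), Mul(Rational(1, 16), Y)))
Add(Function('D')(Function('z')(Function('l')(-4), -19)), Mul(-1, 180208)) = Add(Add(Rational(-1, 16), Mul(Rational(1, 16), Mul(4, Pow(-19, 2)))), Mul(-1, 180208)) = Add(Add(Rational(-1, 16), Mul(Rational(1, 16), Mul(4, 361))), -180208) = Add(Add(Rational(-1, 16), Mul(Rational(1, 16), 1444)), -180208) = Add(Add(Rational(-1, 16), Rational(361, 4)), -180208) = Add(Rational(1443, 16), -180208) = Rational(-2881885, 16)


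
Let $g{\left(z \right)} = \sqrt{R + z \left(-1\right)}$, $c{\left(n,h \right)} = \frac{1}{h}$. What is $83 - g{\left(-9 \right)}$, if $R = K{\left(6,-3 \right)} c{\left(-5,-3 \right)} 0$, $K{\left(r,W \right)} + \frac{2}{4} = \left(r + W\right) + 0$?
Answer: $80$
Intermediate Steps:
$K{\left(r,W \right)} = - \frac{1}{2} + W + r$ ($K{\left(r,W \right)} = - \frac{1}{2} + \left(\left(r + W\right) + 0\right) = - \frac{1}{2} + \left(\left(W + r\right) + 0\right) = - \frac{1}{2} + \left(W + r\right) = - \frac{1}{2} + W + r$)
$R = 0$ ($R = \frac{- \frac{1}{2} - 3 + 6}{-3} \cdot 0 = \frac{5}{2} \left(- \frac{1}{3}\right) 0 = \left(- \frac{5}{6}\right) 0 = 0$)
$g{\left(z \right)} = \sqrt{- z}$ ($g{\left(z \right)} = \sqrt{0 + z \left(-1\right)} = \sqrt{0 - z} = \sqrt{- z}$)
$83 - g{\left(-9 \right)} = 83 - \sqrt{\left(-1\right) \left(-9\right)} = 83 - \sqrt{9} = 83 - 3 = 80$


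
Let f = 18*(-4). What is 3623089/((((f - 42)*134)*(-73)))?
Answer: 3623089/1115148 ≈ 3.2490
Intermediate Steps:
f = -72
3623089/((((f - 42)*134)*(-73))) = 3623089/((((-72 - 42)*134)*(-73))) = 3623089/((-114*134*(-73))) = 3623089/((-15276*(-73))) = 3623089/1115148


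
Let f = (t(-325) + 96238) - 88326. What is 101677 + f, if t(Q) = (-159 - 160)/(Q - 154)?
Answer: 52493450/479 ≈ 1.0959e+5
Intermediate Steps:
t(Q) = -319/(-154 + Q)
f = 3790167/479 (f = (-319/(-154 - 325) + 96238) - 88326 = (-319/(-479) + 96238) - 88326 = (-319*(-1/479) + 96238) - 88326 = (319/479 + 96238) - 88326 = 46098321/479 - 88326 = 3790167/479 ≈ 7912.7)
101677 + f = 101677 + 3790167/479 = 52493450/479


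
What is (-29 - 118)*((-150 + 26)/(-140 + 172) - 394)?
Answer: 467901/8 ≈ 58488.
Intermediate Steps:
(-29 - 118)*((-150 + 26)/(-140 + 172) - 394) = -147*(-124/32 - 394) = -147*(-124*1/32 - 394) = -147*(-31/8 - 394) = -147*(-3183/8) = 467901/8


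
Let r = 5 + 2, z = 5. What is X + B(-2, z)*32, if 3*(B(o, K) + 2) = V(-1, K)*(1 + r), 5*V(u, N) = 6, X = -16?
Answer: 112/5 ≈ 22.400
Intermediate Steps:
V(u, N) = 6/5 (V(u, N) = (⅕)*6 = 6/5)
r = 7
B(o, K) = 6/5 (B(o, K) = -2 + (6*(1 + 7)/5)/3 = -2 + ((6/5)*8)/3 = -2 + (⅓)*(48/5) = -2 + 16/5 = 6/5)
X + B(-2, z)*32 = -16 + (6/5)*32 = -16 + 192/5 = 112/5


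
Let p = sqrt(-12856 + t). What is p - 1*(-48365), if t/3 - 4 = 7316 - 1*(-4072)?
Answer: 48365 + 2*sqrt(5330) ≈ 48511.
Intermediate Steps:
t = 34176 (t = 12 + 3*(7316 - 1*(-4072)) = 12 + 3*(7316 + 4072) = 12 + 3*11388 = 12 + 34164 = 34176)
p = 2*sqrt(5330) (p = sqrt(-12856 + 34176) = sqrt(21320) = 2*sqrt(5330) ≈ 146.01)
p - 1*(-48365) = 2*sqrt(5330) - 1*(-48365) = 2*sqrt(5330) + 48365 = 48365 + 2*sqrt(5330)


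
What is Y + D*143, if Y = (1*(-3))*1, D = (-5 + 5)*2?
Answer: -3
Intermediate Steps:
D = 0 (D = 0*2 = 0)
Y = -3 (Y = -3*1 = -3)
Y + D*143 = -3 + 0*143 = -3 + 0 = -3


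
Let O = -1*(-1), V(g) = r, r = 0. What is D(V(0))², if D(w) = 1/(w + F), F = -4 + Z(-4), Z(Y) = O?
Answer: ⅑ ≈ 0.11111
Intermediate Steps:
V(g) = 0
O = 1
Z(Y) = 1
F = -3 (F = -4 + 1 = -3)
D(w) = 1/(-3 + w) (D(w) = 1/(w - 3) = 1/(-3 + w))
D(V(0))² = (1/(-3 + 0))² = (1/(-3))² = (-⅓)² = ⅑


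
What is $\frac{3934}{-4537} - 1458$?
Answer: $- \frac{6618880}{4537} \approx -1458.9$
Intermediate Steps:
$\frac{3934}{-4537} - 1458 = 3934 \left(- \frac{1}{4537}\right) - 1458 = - \frac{3934}{4537} - 1458 = - \frac{6618880}{4537}$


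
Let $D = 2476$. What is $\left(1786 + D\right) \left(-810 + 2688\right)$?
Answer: $8004036$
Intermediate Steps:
$\left(1786 + D\right) \left(-810 + 2688\right) = \left(1786 + 2476\right) \left(-810 + 2688\right) = 4262 \cdot 1878 = 8004036$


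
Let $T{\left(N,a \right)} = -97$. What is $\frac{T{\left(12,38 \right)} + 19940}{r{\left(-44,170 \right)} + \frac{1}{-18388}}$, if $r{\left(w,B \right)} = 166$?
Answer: $\frac{364873084}{3052407} \approx 119.54$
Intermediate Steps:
$\frac{T{\left(12,38 \right)} + 19940}{r{\left(-44,170 \right)} + \frac{1}{-18388}} = \frac{-97 + 19940}{166 + \frac{1}{-18388}} = \frac{19843}{166 - \frac{1}{18388}} = \frac{19843}{\frac{3052407}{18388}} = 19843 \cdot \frac{18388}{3052407} = \frac{364873084}{3052407}$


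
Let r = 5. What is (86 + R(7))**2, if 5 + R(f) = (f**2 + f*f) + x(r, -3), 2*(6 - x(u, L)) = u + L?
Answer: 33856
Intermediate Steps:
x(u, L) = 6 - L/2 - u/2 (x(u, L) = 6 - (u + L)/2 = 6 - (L + u)/2 = 6 + (-L/2 - u/2) = 6 - L/2 - u/2)
R(f) = 2*f**2 (R(f) = -5 + ((f**2 + f*f) + (6 - 1/2*(-3) - 1/2*5)) = -5 + ((f**2 + f**2) + (6 + 3/2 - 5/2)) = -5 + (2*f**2 + 5) = -5 + (5 + 2*f**2) = 2*f**2)
(86 + R(7))**2 = (86 + 2*7**2)**2 = (86 + 2*49)**2 = (86 + 98)**2 = 184**2 = 33856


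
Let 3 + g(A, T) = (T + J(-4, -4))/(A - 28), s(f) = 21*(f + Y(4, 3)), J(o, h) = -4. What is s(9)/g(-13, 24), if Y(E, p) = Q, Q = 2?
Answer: -861/13 ≈ -66.231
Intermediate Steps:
Y(E, p) = 2
s(f) = 42 + 21*f (s(f) = 21*(f + 2) = 21*(2 + f) = 42 + 21*f)
g(A, T) = -3 + (-4 + T)/(-28 + A) (g(A, T) = -3 + (T - 4)/(A - 28) = -3 + (-4 + T)/(-28 + A))
s(9)/g(-13, 24) = (42 + 21*9)/(((80 + 24 - 3*(-13))/(-28 - 13))) = (42 + 189)/(((80 + 24 + 39)/(-41))) = 231/((-1/41*143)) = 231/(-143/41) = 231*(-41/143) = -861/13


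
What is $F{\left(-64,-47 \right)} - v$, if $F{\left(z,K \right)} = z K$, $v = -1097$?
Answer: $4105$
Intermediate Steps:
$F{\left(z,K \right)} = K z$
$F{\left(-64,-47 \right)} - v = \left(-47\right) \left(-64\right) - -1097 = 3008 + 1097 = 4105$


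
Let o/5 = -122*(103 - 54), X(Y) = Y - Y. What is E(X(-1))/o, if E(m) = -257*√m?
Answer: 0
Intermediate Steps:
X(Y) = 0
o = -29890 (o = 5*(-122*(103 - 54)) = 5*(-122*49) = 5*(-5978) = -29890)
E(X(-1))/o = -257*√0/(-29890) = -257*0*(-1/29890) = 0*(-1/29890) = 0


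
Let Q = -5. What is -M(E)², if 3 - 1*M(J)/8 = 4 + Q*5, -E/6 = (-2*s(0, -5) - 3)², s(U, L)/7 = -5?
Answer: -36864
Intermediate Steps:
s(U, L) = -35 (s(U, L) = 7*(-5) = -35)
E = -26934 (E = -6*(-2*(-35) - 3)² = -6*(70 - 3)² = -6*67² = -6*4489 = -26934)
M(J) = 192 (M(J) = 24 - 8*(4 - 5*5) = 24 - 8*(4 - 25) = 24 - 8*(-21) = 24 + 168 = 192)
-M(E)² = -1*192² = -1*36864 = -36864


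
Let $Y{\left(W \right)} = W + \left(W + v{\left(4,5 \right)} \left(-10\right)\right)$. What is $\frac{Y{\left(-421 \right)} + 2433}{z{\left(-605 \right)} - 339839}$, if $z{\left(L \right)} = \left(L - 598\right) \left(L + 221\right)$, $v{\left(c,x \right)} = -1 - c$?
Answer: $\frac{1641}{122113} \approx 0.013438$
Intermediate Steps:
$z{\left(L \right)} = \left(-598 + L\right) \left(221 + L\right)$
$Y{\left(W \right)} = 50 + 2 W$ ($Y{\left(W \right)} = W + \left(W + \left(-1 - 4\right) \left(-10\right)\right) = W + \left(W - -50\right) = W + \left(W + 50\right) = W + \left(50 + W\right) = 50 + 2 W$)
$\frac{Y{\left(-421 \right)} + 2433}{z{\left(-605 \right)} - 339839} = \frac{\left(50 + 2 \left(-421\right)\right) + 2433}{\left(-132158 + \left(-605\right)^{2} - -228085\right) - 339839} = \frac{\left(50 - 842\right) + 2433}{\left(-132158 + 366025 + 228085\right) - 339839} = \frac{-792 + 2433}{461952 - 339839} = \frac{1641}{122113}$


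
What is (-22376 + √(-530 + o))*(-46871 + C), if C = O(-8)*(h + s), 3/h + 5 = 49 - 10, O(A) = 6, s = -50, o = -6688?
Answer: 17943269648/17 - 2405694*I*√802/17 ≈ 1.0555e+9 - 4.0075e+6*I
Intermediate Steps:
h = 3/34 (h = 3/(-5 + (49 - 10)) = 3/(-5 + 39) = 3/34 ≈ 0.088235)
C = -5091/17 (C = 6*(3/34 - 50) = 6*(-1697/34) = -5091/17 ≈ -299.47)
(-22376 + √(-530 + o))*(-46871 + C) = (-22376 + √(-530 - 6688))*(-46871 - 5091/17) = (-22376 + √(-7218))*(-801898/17) = (-22376 + 3*I*√802)*(-801898/17) = 17943269648/17 - 2405694*I*√802/17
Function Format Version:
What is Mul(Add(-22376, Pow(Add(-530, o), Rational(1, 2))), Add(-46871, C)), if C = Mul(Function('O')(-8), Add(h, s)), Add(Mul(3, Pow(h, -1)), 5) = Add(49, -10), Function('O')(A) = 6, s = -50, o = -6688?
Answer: Add(Rational(17943269648, 17), Mul(Rational(-2405694, 17), I, Pow(802, Rational(1, 2)))) ≈ Add(1.0555e+9, Mul(-4.0075e+6, I))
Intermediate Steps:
h = Rational(3, 34) (h = Mul(3, Pow(Add(-5, Add(49, -10)), -1)) = Mul(3, Pow(Add(-5, 39), -1)) = Mul(3, Pow(34, -1)) = Mul(3, Rational(1, 34)) = Rational(3, 34) ≈ 0.088235)
C = Rational(-5091, 17) (C = Mul(6, Add(Rational(3, 34), -50)) = Mul(6, Rational(-1697, 34)) = Rational(-5091, 17) ≈ -299.47)
Mul(Add(-22376, Pow(Add(-530, o), Rational(1, 2))), Add(-46871, C)) = Mul(Add(-22376, Pow(Add(-530, -6688), Rational(1, 2))), Add(-46871, Rational(-5091, 17))) = Mul(Add(-22376, Pow(-7218, Rational(1, 2))), Rational(-801898, 17)) = Mul(Add(-22376, Mul(3, I, Pow(802, Rational(1, 2)))), Rational(-801898, 17)) = Add(Rational(17943269648, 17), Mul(Rational(-2405694, 17), I, Pow(802, Rational(1, 2))))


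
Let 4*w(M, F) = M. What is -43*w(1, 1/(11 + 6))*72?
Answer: -774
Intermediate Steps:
w(M, F) = M/4
-43*w(1, 1/(11 + 6))*72 = -43/4*72 = -774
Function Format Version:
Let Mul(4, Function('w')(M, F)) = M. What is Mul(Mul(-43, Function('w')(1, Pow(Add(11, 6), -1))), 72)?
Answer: -774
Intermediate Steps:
Function('w')(M, F) = Mul(Rational(1, 4), M)
Mul(Mul(-43, Function('w')(1, Pow(Add(11, 6), -1))), 72) = Mul(Mul(-43, Mul(Rational(1, 4), 1)), 72) = Mul(Mul(-43, Rational(1, 4)), 72) = Mul(Rational(-43, 4), 72) = -774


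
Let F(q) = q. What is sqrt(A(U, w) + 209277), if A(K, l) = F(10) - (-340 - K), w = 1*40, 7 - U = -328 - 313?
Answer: 5*sqrt(8411) ≈ 458.56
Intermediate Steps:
U = 648 (U = 7 - (-328 - 313) = 7 - 1*(-641) = 7 + 641 = 648)
w = 40
A(K, l) = 350 + K (A(K, l) = 10 - (-340 - K) = 10 + (340 + K) = 350 + K)
sqrt(A(U, w) + 209277) = sqrt((350 + 648) + 209277) = sqrt(998 + 209277) = sqrt(210275) = 5*sqrt(8411)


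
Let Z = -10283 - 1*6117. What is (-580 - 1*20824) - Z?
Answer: -5004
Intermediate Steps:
Z = -16400 (Z = -10283 - 6117 = -16400)
(-580 - 1*20824) - Z = (-580 - 1*20824) - 1*(-16400) = (-580 - 20824) + 16400 = -21404 + 16400 = -5004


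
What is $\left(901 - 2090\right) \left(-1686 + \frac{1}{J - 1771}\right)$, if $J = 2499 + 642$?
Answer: $\frac{2746374791}{1370} \approx 2.0047 \cdot 10^{6}$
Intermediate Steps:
$J = 3141$
$\left(901 - 2090\right) \left(-1686 + \frac{1}{J - 1771}\right) = \left(901 - 2090\right) \left(-1686 + \frac{1}{3141 - 1771}\right) = - 1189 \left(-1686 + \frac{1}{1370}\right) = \left(-1189\right) \left(- \frac{2309819}{1370}\right) = \frac{2746374791}{1370}$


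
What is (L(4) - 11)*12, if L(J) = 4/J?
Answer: -120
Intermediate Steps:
(L(4) - 11)*12 = (4/4 - 11)*12 = (4*(¼) - 11)*12 = (1 - 11)*12 = -10*12 = -120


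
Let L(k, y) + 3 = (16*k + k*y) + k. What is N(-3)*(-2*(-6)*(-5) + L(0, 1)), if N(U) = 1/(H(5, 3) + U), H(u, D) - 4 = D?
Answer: -63/4 ≈ -15.750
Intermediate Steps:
L(k, y) = -3 + 17*k + k*y (L(k, y) = -3 + ((16*k + k*y) + k) = -3 + (17*k + k*y) = -3 + 17*k + k*y)
H(u, D) = 4 + D
N(U) = 1/(7 + U) (N(U) = 1/((4 + 3) + U) = 1/(7 + U))
N(-3)*(-2*(-6)*(-5) + L(0, 1)) = (-2*(-6)*(-5) + (-3 + 17*0 + 0*1))/(7 - 3) = (12*(-5) + (-3 + 0 + 0))/4 = (-60 - 3)/4 = (¼)*(-63) = -63/4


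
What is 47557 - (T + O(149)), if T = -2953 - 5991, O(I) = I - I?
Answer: 56501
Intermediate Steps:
O(I) = 0
T = -8944
47557 - (T + O(149)) = 47557 - (-8944 + 0) = 47557 - 1*(-8944) = 47557 + 8944 = 56501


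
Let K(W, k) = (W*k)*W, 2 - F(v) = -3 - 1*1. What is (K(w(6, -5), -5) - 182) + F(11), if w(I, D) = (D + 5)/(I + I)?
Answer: -176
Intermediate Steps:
F(v) = 6 (F(v) = 2 - (-3 - 1*1) = 2 - (-3 - 1) = 2 - 1*(-4) = 2 + 4 = 6)
w(I, D) = (5 + D)/(2*I) (w(I, D) = (5 + D)/((2*I)) = (5 + D)*(1/(2*I)) = (5 + D)/(2*I))
K(W, k) = k*W²
(K(w(6, -5), -5) - 182) + F(11) = (-5*(5 - 5)²/144 - 182) + 6 = (-5*((½)*(⅙)*0)² - 182) + 6 = (-5*0² - 182) + 6 = (-5*0 - 182) + 6 = (0 - 182) + 6 = -182 + 6 = -176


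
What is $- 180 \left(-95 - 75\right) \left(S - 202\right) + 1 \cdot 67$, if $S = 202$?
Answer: $67$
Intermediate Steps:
$- 180 \left(-95 - 75\right) \left(S - 202\right) + 1 \cdot 67 = - 180 \left(-95 - 75\right) \left(202 - 202\right) + 1 \cdot 67 = - 180 \left(\left(-170\right) 0\right) + 67 = \left(-180\right) 0 + 67 = 0 + 67 = 67$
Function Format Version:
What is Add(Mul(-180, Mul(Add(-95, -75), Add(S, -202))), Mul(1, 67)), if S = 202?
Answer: 67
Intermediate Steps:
Add(Mul(-180, Mul(Add(-95, -75), Add(S, -202))), Mul(1, 67)) = Add(Mul(-180, Mul(Add(-95, -75), Add(202, -202))), Mul(1, 67)) = Add(Mul(-180, Mul(-170, 0)), 67) = Add(Mul(-180, 0), 67) = Add(0, 67) = 67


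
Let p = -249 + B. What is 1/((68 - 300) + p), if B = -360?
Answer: -1/841 ≈ -0.0011891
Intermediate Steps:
p = -609 (p = -249 - 360 = -609)
1/((68 - 300) + p) = 1/((68 - 300) - 609) = 1/(-232 - 609) = 1/(-841) = -1/841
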